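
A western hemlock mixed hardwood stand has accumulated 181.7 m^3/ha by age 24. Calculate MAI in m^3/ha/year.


Formula: MAI = Total Volume / Stand Age
MAI = 181.7 m^3/ha / 24 years
MAI = 7.57 m^3/ha/year

7.57


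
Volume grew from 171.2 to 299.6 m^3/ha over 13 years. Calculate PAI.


Formula: PAI = (V_T2 - V_T1) / (T2 - T1)
Volume increment = 299.6 - 171.2 = 128.4 m^3/ha
PAI = 128.4 / 13 = 9.88 m^3/ha/year

9.88


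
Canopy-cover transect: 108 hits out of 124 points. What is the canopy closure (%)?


Formula: Canopy closure = covered points / total points * 100
Closure = 108 / 124 * 100
Closure = 0.871 * 100 = 87.1%

87.1


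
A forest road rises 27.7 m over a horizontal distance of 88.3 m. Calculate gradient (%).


Formula: Gradient = rise / run * 100
Gradient = 27.7 / 88.3 * 100 = 31.4%

31.4


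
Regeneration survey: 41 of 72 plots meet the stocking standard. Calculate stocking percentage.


Formula: Stocking % = stocked plots / total plots * 100
Stocking = 41 / 72 * 100
Stocking = 0.5694 * 100 = 56.9%

56.9


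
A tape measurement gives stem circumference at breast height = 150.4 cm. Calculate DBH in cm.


Formula: DBH = C / pi
DBH = 150.4 / pi
pi = 3.14159...
DBH = 47.9 cm

47.9


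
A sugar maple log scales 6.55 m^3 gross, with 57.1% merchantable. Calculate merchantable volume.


Formula: MV = V_total * (merchantable_pct / 100)
Merchantable fraction = 57.1% / 100 = 0.571
MV = 6.55 m^3 * 0.571 = 3.74 m^3

3.74


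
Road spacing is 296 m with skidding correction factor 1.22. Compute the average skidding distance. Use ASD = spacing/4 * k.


Formula: ASD = (spacing / 4) * correction
Uncorrected distance = spacing / 4 = 296 / 4 = 74 m
ASD = 74 * 1.22 = 90 m

90


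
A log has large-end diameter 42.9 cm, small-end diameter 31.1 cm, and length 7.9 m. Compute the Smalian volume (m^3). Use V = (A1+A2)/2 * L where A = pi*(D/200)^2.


Smalian: V = (A1 + A2)/2 * L,  A = pi*(D/200)^2
A1 = pi*(42.9/200)^2 = 0.144545 m^2
A2 = pi*(31.1/200)^2 = 0.075964 m^2
V = (0.144545+0.075964)/2*7.9 = 0.871 m^3

0.871


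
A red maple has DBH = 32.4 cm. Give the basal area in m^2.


Formula: BA = pi * (DBH/2)^2 / 10000  (cm^2 to m^2)
Radius = DBH/2 = 32.4/2 = 16.2 cm
BA = pi * 16.2^2 / 10000
   = 824.4796 cm^2 / 10000
   = 0.0824 m^2

0.0824


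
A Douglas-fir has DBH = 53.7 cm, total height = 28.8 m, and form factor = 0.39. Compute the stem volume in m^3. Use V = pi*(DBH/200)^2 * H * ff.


Formula: V = pi * (DBH/200)^2 * H * ff
Radius = DBH/200 = 53.7/200 = 0.2685 m
Radius^2 = 0.2685^2 = 0.07209225 m^2
V = pi * 0.07209225 * 28.8 * 0.39
V = 2.544 m^3

2.544


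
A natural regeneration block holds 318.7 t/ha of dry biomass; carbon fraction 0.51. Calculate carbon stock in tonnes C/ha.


Formula: Carbon Stock = Biomass * Carbon Fraction
C = 318.7 t/ha * 0.51
C = 162.5 t C/ha

162.5


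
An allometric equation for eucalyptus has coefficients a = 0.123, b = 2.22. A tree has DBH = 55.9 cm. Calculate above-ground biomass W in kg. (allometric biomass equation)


Formula: W = a * DBH^b  (allometric power law)
DBH^b = 55.9^2.22 = 7572.7604
W = 0.123 * 7572.7604 = 931.4 kg

931.4


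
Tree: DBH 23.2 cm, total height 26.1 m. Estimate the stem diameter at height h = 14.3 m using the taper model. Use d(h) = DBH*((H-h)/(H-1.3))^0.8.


Taper: d(h) = DBH * ((H - h) / (H - 1.3))^0.8
Numerator = H - h = 26.1 - 14.3 = 11.8 m
Denominator = H - 1.3 = 26.1 - 1.3 = 24.8 m
Ratio = 11.8 / 24.8 = 0.47581
d = 23.2 * 0.47581^0.8 = 12.8 cm

12.8


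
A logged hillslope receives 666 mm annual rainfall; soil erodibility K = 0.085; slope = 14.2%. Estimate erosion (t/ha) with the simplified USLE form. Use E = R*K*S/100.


Formula: E = R * K * S / 100  (simplified USLE)
R * K = 666 * 0.085 = 56.61
E = 56.61 * 14.2 / 100 = 8.04 t/ha

8.04


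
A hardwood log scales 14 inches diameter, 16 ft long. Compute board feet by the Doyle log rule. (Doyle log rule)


Doyle: BF = (D - 4)^2 * L / 16
Adjusted diameter = 14 - 4 = 10 in
(D-4)^2 = 10^2 = 100
BF = 100 * 16 / 16 = 100 BF

100


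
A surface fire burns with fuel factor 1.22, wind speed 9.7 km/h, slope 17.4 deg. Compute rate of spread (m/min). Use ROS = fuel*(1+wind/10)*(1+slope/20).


Formula: ROS = fuel * (1 + wind/10) * (1 + slope/20)
Wind factor = 1 + 9.7/10 = 1.97
Slope factor = 1 + 17.4/20 = 1.87
ROS = 1.22 * 1.97 * 1.87 = 4.49 m/min

4.49


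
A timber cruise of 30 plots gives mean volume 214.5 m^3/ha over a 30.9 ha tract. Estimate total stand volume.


Formula: Total Volume = Mean Volume per ha * Total Area
Total Volume = 214.5 m^3/ha * 30.9 ha
Total Volume = 6628 m^3

6628


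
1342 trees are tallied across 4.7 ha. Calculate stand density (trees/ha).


Formula: Stand Density = N_trees / Area_ha
Density = 1342 trees / 4.7 ha
Density = 286 trees/ha

286


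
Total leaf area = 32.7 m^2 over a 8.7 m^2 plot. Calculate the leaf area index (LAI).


Formula: LAI = total leaf area / ground area  (dimensionless)
LAI = 32.7 m^2 / 8.7 m^2
LAI = 3.76

3.76


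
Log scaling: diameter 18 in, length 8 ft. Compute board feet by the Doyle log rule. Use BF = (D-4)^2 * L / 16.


Doyle: BF = (D - 4)^2 * L / 16
Adjusted diameter = 18 - 4 = 14 in
(D-4)^2 = 14^2 = 196
BF = 196 * 8 / 16 = 98 BF

98


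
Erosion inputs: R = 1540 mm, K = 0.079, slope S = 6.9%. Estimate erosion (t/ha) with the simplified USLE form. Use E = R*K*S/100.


Formula: E = R * K * S / 100  (simplified USLE)
R * K = 1540 * 0.079 = 121.66
E = 121.66 * 6.9 / 100 = 8.39 t/ha

8.39


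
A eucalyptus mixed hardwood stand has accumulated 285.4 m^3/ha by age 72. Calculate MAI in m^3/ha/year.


Formula: MAI = Total Volume / Stand Age
MAI = 285.4 m^3/ha / 72 years
MAI = 3.96 m^3/ha/year

3.96


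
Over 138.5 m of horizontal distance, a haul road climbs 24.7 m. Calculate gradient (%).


Formula: Gradient = rise / run * 100
Gradient = 24.7 / 138.5 * 100 = 17.8%

17.8


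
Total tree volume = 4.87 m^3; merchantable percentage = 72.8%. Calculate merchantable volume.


Formula: MV = V_total * (merchantable_pct / 100)
Merchantable fraction = 72.8% / 100 = 0.728
MV = 4.87 m^3 * 0.728 = 3.545 m^3

3.545


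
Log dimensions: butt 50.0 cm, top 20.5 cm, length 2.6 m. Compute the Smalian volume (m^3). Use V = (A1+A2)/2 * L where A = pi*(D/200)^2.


Smalian: V = (A1 + A2)/2 * L,  A = pi*(D/200)^2
A1 = pi*(50.0/200)^2 = 0.19635 m^2
A2 = pi*(20.5/200)^2 = 0.033006 m^2
V = (0.19635+0.033006)/2*2.6 = 0.2982 m^3

0.2982


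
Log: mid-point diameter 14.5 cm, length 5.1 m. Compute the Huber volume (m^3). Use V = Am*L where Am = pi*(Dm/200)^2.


Huber: V = Am * L,  Am = pi*(Dm/200)^2
Am = pi*(14.5/200)^2 = 0.016513 m^2
V = 0.016513*5.1 = 0.0842 m^3

0.0842


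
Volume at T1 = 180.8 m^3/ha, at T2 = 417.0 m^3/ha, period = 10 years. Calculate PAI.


Formula: PAI = (V_T2 - V_T1) / (T2 - T1)
Volume increment = 417.0 - 180.8 = 236.2 m^3/ha
PAI = 236.2 / 10 = 23.62 m^3/ha/year

23.62


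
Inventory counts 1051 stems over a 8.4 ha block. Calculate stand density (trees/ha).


Formula: Stand Density = N_trees / Area_ha
Density = 1051 trees / 8.4 ha
Density = 125 trees/ha

125


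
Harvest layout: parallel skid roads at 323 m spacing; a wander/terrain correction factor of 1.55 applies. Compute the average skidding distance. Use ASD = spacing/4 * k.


Formula: ASD = (spacing / 4) * correction
Uncorrected distance = spacing / 4 = 323 / 4 = 80.75 m
ASD = 80.75 * 1.55 = 125 m

125


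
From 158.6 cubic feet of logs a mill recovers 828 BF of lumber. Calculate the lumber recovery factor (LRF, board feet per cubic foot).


Formula: LRF = Lumber Output (BF) / Log Input (ft^3)
LRF = 828 BF / 158.6 ft^3
LRF = 5.22 BF/ft^3

5.22


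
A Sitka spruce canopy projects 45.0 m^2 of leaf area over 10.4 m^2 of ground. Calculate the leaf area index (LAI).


Formula: LAI = total leaf area / ground area  (dimensionless)
LAI = 45.0 m^2 / 10.4 m^2
LAI = 4.33

4.33


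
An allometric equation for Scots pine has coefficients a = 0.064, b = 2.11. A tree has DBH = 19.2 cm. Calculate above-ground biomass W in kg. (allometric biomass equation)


Formula: W = a * DBH^b  (allometric power law)
DBH^b = 19.2^2.11 = 510.2295
W = 0.064 * 510.2295 = 32.7 kg

32.7


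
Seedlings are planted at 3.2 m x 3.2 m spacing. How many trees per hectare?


Formula: TPH = 10000 m^2/ha / (spacing_x * spacing_y)
Area per tree = 3.2 m * 3.2 m = 10.24 m^2
TPH = 10000 / 10.24 = 977 trees/ha

977


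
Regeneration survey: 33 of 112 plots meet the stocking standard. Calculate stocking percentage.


Formula: Stocking % = stocked plots / total plots * 100
Stocking = 33 / 112 * 100
Stocking = 0.2946 * 100 = 29.5%

29.5


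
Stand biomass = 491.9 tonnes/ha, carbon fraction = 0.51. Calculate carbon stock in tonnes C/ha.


Formula: Carbon Stock = Biomass * Carbon Fraction
C = 491.9 t/ha * 0.51
C = 250.9 t C/ha

250.9


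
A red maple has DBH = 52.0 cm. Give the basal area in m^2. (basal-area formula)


Formula: BA = pi * (DBH/2)^2 / 10000  (cm^2 to m^2)
Radius = DBH/2 = 52.0/2 = 26.0 cm
BA = pi * 26.0^2 / 10000
   = 2123.7166 cm^2 / 10000
   = 0.2124 m^2

0.2124


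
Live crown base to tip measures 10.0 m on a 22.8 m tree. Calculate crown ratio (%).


Formula: Crown Ratio = (Crown Length / Total Height) * 100
CR = (10.0 m / 22.8 m) * 100
CR = 0.4386 * 100 = 43.9%

43.9


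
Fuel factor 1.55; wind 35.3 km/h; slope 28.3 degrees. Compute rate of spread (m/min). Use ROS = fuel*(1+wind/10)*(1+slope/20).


Formula: ROS = fuel * (1 + wind/10) * (1 + slope/20)
Wind factor = 1 + 35.3/10 = 4.53
Slope factor = 1 + 28.3/20 = 2.415
ROS = 1.55 * 4.53 * 2.415 = 16.96 m/min

16.96


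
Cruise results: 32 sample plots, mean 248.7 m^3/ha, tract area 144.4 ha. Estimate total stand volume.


Formula: Total Volume = Mean Volume per ha * Total Area
Total Volume = 248.7 m^3/ha * 144.4 ha
Total Volume = 35912 m^3

35912


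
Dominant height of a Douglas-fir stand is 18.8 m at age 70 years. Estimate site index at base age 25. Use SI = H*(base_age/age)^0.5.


Formula: SI = H_dom * (base_age / age)^0.5
Age ratio = 25 / 70 = 0.35714
sqrt(age_ratio) = 0.59761
SI = 18.8 * 0.59761 = 11.2 m

11.2


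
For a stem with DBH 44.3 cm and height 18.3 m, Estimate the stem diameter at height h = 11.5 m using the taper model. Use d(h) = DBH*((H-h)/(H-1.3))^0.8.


Taper: d(h) = DBH * ((H - h) / (H - 1.3))^0.8
Numerator = H - h = 18.3 - 11.5 = 6.8 m
Denominator = H - 1.3 = 18.3 - 1.3 = 17.0 m
Ratio = 6.8 / 17.0 = 0.4
d = 44.3 * 0.4^0.8 = 21.3 cm

21.3


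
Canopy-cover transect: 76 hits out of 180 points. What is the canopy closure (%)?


Formula: Canopy closure = covered points / total points * 100
Closure = 76 / 180 * 100
Closure = 0.4222 * 100 = 42.2%

42.2


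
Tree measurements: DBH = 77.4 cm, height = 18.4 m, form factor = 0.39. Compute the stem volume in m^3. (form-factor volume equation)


Formula: V = pi * (DBH/200)^2 * H * ff
Radius = DBH/200 = 77.4/200 = 0.387 m
Radius^2 = 0.387^2 = 0.149769 m^2
V = pi * 0.149769 * 18.4 * 0.39
V = 3.376 m^3

3.376


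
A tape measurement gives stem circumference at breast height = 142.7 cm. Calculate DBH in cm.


Formula: DBH = C / pi
DBH = 142.7 / pi
pi = 3.14159...
DBH = 45.4 cm

45.4


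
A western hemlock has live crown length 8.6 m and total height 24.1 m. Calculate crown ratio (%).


Formula: Crown Ratio = (Crown Length / Total Height) * 100
CR = (8.6 m / 24.1 m) * 100
CR = 0.3568 * 100 = 35.7%

35.7


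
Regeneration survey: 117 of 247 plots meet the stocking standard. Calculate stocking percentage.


Formula: Stocking % = stocked plots / total plots * 100
Stocking = 117 / 247 * 100
Stocking = 0.4737 * 100 = 47.4%

47.4


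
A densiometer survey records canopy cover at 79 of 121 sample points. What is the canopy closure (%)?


Formula: Canopy closure = covered points / total points * 100
Closure = 79 / 121 * 100
Closure = 0.6529 * 100 = 65.3%

65.3


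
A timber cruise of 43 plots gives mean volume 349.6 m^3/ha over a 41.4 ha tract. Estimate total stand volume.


Formula: Total Volume = Mean Volume per ha * Total Area
Total Volume = 349.6 m^3/ha * 41.4 ha
Total Volume = 14473 m^3

14473


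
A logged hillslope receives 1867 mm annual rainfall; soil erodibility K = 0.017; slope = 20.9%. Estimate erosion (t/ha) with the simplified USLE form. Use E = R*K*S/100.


Formula: E = R * K * S / 100  (simplified USLE)
R * K = 1867 * 0.017 = 31.739
E = 31.739 * 20.9 / 100 = 6.63 t/ha

6.63


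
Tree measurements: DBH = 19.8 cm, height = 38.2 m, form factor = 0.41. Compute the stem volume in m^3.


Formula: V = pi * (DBH/200)^2 * H * ff
Radius = DBH/200 = 19.8/200 = 0.099 m
Radius^2 = 0.099^2 = 0.009801 m^2
V = pi * 0.009801 * 38.2 * 0.41
V = 0.482 m^3

0.482


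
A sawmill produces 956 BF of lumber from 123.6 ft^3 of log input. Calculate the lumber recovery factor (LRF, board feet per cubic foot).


Formula: LRF = Lumber Output (BF) / Log Input (ft^3)
LRF = 956 BF / 123.6 ft^3
LRF = 7.73 BF/ft^3

7.73


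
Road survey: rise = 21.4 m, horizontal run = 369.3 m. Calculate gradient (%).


Formula: Gradient = rise / run * 100
Gradient = 21.4 / 369.3 * 100 = 5.8%

5.8


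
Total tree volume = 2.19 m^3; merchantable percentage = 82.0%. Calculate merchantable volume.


Formula: MV = V_total * (merchantable_pct / 100)
Merchantable fraction = 82.0% / 100 = 0.82
MV = 2.19 m^3 * 0.82 = 1.796 m^3

1.796


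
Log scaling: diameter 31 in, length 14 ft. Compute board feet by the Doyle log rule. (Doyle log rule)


Doyle: BF = (D - 4)^2 * L / 16
Adjusted diameter = 31 - 4 = 27 in
(D-4)^2 = 27^2 = 729
BF = 729 * 14 / 16 = 638 BF

638


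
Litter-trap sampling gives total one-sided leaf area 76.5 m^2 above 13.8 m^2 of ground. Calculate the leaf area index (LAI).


Formula: LAI = total leaf area / ground area  (dimensionless)
LAI = 76.5 m^2 / 13.8 m^2
LAI = 5.54

5.54


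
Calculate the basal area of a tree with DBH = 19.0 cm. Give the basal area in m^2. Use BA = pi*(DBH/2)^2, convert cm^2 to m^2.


Formula: BA = pi * (DBH/2)^2 / 10000  (cm^2 to m^2)
Radius = DBH/2 = 19.0/2 = 9.5 cm
BA = pi * 9.5^2 / 10000
   = 283.5287 cm^2 / 10000
   = 0.0284 m^2

0.0284


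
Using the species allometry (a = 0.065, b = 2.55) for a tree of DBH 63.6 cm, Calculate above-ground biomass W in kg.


Formula: W = a * DBH^b  (allometric power law)
DBH^b = 63.6^2.55 = 39702.298
W = 0.065 * 39702.298 = 2580.6 kg

2580.6


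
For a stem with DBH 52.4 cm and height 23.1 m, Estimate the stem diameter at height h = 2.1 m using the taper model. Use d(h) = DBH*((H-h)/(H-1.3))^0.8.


Taper: d(h) = DBH * ((H - h) / (H - 1.3))^0.8
Numerator = H - h = 23.1 - 2.1 = 21.0 m
Denominator = H - 1.3 = 23.1 - 1.3 = 21.8 m
Ratio = 21.0 / 21.8 = 0.9633
d = 52.4 * 0.9633^0.8 = 50.9 cm

50.9


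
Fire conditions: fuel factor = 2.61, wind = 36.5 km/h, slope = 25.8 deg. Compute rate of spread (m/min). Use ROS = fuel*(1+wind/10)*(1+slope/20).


Formula: ROS = fuel * (1 + wind/10) * (1 + slope/20)
Wind factor = 1 + 36.5/10 = 4.65
Slope factor = 1 + 25.8/20 = 2.29
ROS = 2.61 * 4.65 * 2.29 = 27.79 m/min

27.79


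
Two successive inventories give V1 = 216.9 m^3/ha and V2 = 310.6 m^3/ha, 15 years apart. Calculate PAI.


Formula: PAI = (V_T2 - V_T1) / (T2 - T1)
Volume increment = 310.6 - 216.9 = 93.7 m^3/ha
PAI = 93.7 / 15 = 6.25 m^3/ha/year

6.25


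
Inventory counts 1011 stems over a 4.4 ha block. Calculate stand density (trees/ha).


Formula: Stand Density = N_trees / Area_ha
Density = 1011 trees / 4.4 ha
Density = 230 trees/ha

230


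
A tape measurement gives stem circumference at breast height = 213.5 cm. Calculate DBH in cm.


Formula: DBH = C / pi
DBH = 213.5 / pi
pi = 3.14159...
DBH = 68.0 cm

68.0


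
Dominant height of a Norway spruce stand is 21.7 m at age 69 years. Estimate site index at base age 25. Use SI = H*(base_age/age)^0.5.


Formula: SI = H_dom * (base_age / age)^0.5
Age ratio = 25 / 69 = 0.36232
sqrt(age_ratio) = 0.60193
SI = 21.7 * 0.60193 = 13.1 m

13.1


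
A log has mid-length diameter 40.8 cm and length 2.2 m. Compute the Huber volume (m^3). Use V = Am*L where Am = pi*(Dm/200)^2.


Huber: V = Am * L,  Am = pi*(Dm/200)^2
Am = pi*(40.8/200)^2 = 0.130741 m^2
V = 0.130741*2.2 = 0.2876 m^3

0.2876


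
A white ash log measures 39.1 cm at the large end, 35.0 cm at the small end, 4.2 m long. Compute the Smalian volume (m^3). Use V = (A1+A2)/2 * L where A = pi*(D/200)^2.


Smalian: V = (A1 + A2)/2 * L,  A = pi*(D/200)^2
A1 = pi*(39.1/200)^2 = 0.120072 m^2
A2 = pi*(35.0/200)^2 = 0.096211 m^2
V = (0.120072+0.096211)/2*4.2 = 0.4542 m^3

0.4542


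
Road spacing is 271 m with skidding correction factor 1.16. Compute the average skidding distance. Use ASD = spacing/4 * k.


Formula: ASD = (spacing / 4) * correction
Uncorrected distance = spacing / 4 = 271 / 4 = 67.75 m
ASD = 67.75 * 1.16 = 79 m

79


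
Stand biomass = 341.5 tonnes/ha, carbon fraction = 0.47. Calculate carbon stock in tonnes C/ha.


Formula: Carbon Stock = Biomass * Carbon Fraction
C = 341.5 t/ha * 0.47
C = 160.5 t C/ha

160.5


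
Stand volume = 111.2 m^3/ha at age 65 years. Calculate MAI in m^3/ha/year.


Formula: MAI = Total Volume / Stand Age
MAI = 111.2 m^3/ha / 65 years
MAI = 1.71 m^3/ha/year

1.71


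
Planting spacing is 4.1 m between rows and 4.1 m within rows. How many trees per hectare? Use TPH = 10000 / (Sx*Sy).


Formula: TPH = 10000 m^2/ha / (spacing_x * spacing_y)
Area per tree = 4.1 m * 4.1 m = 16.81 m^2
TPH = 10000 / 16.81 = 595 trees/ha

595


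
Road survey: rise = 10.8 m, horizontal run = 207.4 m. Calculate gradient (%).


Formula: Gradient = rise / run * 100
Gradient = 10.8 / 207.4 * 100 = 5.2%

5.2


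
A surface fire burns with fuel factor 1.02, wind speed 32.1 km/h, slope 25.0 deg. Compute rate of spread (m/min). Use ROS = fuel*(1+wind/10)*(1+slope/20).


Formula: ROS = fuel * (1 + wind/10) * (1 + slope/20)
Wind factor = 1 + 32.1/10 = 4.21
Slope factor = 1 + 25.0/20 = 2.25
ROS = 1.02 * 4.21 * 2.25 = 9.66 m/min

9.66


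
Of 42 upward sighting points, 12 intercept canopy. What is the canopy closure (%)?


Formula: Canopy closure = covered points / total points * 100
Closure = 12 / 42 * 100
Closure = 0.2857 * 100 = 28.6%

28.6


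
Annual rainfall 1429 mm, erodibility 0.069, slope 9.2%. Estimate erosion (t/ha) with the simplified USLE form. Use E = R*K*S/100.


Formula: E = R * K * S / 100  (simplified USLE)
R * K = 1429 * 0.069 = 98.601
E = 98.601 * 9.2 / 100 = 9.07 t/ha

9.07


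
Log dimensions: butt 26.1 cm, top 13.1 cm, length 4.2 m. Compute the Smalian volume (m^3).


Smalian: V = (A1 + A2)/2 * L,  A = pi*(D/200)^2
A1 = pi*(26.1/200)^2 = 0.053502 m^2
A2 = pi*(13.1/200)^2 = 0.013478 m^2
V = (0.053502+0.013478)/2*4.2 = 0.1407 m^3

0.1407


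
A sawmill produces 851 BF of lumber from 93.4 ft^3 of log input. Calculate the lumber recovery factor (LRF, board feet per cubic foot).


Formula: LRF = Lumber Output (BF) / Log Input (ft^3)
LRF = 851 BF / 93.4 ft^3
LRF = 9.11 BF/ft^3

9.11


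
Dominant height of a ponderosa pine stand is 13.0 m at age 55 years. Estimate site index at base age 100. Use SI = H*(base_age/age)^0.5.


Formula: SI = H_dom * (base_age / age)^0.5
Age ratio = 100 / 55 = 1.81818
sqrt(age_ratio) = 1.3484
SI = 13.0 * 1.3484 = 17.5 m

17.5


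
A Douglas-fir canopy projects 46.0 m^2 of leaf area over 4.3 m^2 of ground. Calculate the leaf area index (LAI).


Formula: LAI = total leaf area / ground area  (dimensionless)
LAI = 46.0 m^2 / 4.3 m^2
LAI = 10.7

10.7


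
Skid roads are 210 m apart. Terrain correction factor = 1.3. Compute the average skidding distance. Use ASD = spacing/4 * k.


Formula: ASD = (spacing / 4) * correction
Uncorrected distance = spacing / 4 = 210 / 4 = 52.5 m
ASD = 52.5 * 1.3 = 68 m

68


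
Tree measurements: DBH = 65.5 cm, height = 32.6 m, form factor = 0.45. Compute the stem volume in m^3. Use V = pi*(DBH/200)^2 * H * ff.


Formula: V = pi * (DBH/200)^2 * H * ff
Radius = DBH/200 = 65.5/200 = 0.3275 m
Radius^2 = 0.3275^2 = 0.10725625 m^2
V = pi * 0.10725625 * 32.6 * 0.45
V = 4.943 m^3

4.943


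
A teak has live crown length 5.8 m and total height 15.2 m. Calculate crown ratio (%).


Formula: Crown Ratio = (Crown Length / Total Height) * 100
CR = (5.8 m / 15.2 m) * 100
CR = 0.3816 * 100 = 38.2%

38.2


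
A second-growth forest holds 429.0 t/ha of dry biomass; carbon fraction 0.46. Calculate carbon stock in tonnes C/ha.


Formula: Carbon Stock = Biomass * Carbon Fraction
C = 429.0 t/ha * 0.46
C = 197.3 t C/ha

197.3


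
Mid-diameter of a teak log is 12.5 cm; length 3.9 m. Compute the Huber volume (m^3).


Huber: V = Am * L,  Am = pi*(Dm/200)^2
Am = pi*(12.5/200)^2 = 0.012272 m^2
V = 0.012272*3.9 = 0.0479 m^3

0.0479


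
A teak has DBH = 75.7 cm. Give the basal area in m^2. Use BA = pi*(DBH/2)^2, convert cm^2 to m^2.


Formula: BA = pi * (DBH/2)^2 / 10000  (cm^2 to m^2)
Radius = DBH/2 = 75.7/2 = 37.85 cm
BA = pi * 37.85^2 / 10000
   = 4500.7163 cm^2 / 10000
   = 0.4501 m^2

0.4501


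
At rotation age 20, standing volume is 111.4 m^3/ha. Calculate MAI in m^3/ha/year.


Formula: MAI = Total Volume / Stand Age
MAI = 111.4 m^3/ha / 20 years
MAI = 5.57 m^3/ha/year

5.57


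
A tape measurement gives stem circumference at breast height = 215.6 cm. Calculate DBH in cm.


Formula: DBH = C / pi
DBH = 215.6 / pi
pi = 3.14159...
DBH = 68.6 cm

68.6


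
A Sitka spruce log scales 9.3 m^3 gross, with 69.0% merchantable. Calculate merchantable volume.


Formula: MV = V_total * (merchantable_pct / 100)
Merchantable fraction = 69.0% / 100 = 0.69
MV = 9.3 m^3 * 0.69 = 6.417 m^3

6.417


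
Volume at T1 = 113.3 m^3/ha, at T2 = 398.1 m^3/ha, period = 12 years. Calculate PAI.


Formula: PAI = (V_T2 - V_T1) / (T2 - T1)
Volume increment = 398.1 - 113.3 = 284.8 m^3/ha
PAI = 284.8 / 12 = 23.73 m^3/ha/year

23.73


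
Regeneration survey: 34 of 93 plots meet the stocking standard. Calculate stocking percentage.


Formula: Stocking % = stocked plots / total plots * 100
Stocking = 34 / 93 * 100
Stocking = 0.3656 * 100 = 36.6%

36.6


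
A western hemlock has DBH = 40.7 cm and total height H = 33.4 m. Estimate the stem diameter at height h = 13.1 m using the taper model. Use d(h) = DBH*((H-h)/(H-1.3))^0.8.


Taper: d(h) = DBH * ((H - h) / (H - 1.3))^0.8
Numerator = H - h = 33.4 - 13.1 = 20.3 m
Denominator = H - 1.3 = 33.4 - 1.3 = 32.1 m
Ratio = 20.3 / 32.1 = 0.6324
d = 40.7 * 0.6324^0.8 = 28.2 cm

28.2


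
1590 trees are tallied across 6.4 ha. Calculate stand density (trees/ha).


Formula: Stand Density = N_trees / Area_ha
Density = 1590 trees / 6.4 ha
Density = 248 trees/ha

248


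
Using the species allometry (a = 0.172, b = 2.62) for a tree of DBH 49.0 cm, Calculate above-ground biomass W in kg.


Formula: W = a * DBH^b  (allometric power law)
DBH^b = 49.0^2.62 = 26811.0443
W = 0.172 * 26811.0443 = 4611.5 kg

4611.5


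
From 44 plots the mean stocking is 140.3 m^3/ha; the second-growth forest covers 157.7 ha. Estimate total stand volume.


Formula: Total Volume = Mean Volume per ha * Total Area
Total Volume = 140.3 m^3/ha * 157.7 ha
Total Volume = 22125 m^3

22125


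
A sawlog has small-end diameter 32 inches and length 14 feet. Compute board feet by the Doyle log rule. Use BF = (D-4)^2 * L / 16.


Doyle: BF = (D - 4)^2 * L / 16
Adjusted diameter = 32 - 4 = 28 in
(D-4)^2 = 28^2 = 784
BF = 784 * 14 / 16 = 686 BF

686


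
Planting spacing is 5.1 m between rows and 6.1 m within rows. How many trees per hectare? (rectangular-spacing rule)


Formula: TPH = 10000 m^2/ha / (spacing_x * spacing_y)
Area per tree = 5.1 m * 6.1 m = 31.11 m^2
TPH = 10000 / 31.11 = 321 trees/ha

321


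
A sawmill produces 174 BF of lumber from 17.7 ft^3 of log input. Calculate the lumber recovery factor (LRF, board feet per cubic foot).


Formula: LRF = Lumber Output (BF) / Log Input (ft^3)
LRF = 174 BF / 17.7 ft^3
LRF = 9.83 BF/ft^3

9.83


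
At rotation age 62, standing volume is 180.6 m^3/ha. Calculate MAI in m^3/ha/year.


Formula: MAI = Total Volume / Stand Age
MAI = 180.6 m^3/ha / 62 years
MAI = 2.91 m^3/ha/year

2.91


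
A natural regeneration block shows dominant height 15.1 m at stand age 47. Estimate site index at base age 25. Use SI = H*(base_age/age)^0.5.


Formula: SI = H_dom * (base_age / age)^0.5
Age ratio = 25 / 47 = 0.53191
sqrt(age_ratio) = 0.72932
SI = 15.1 * 0.72932 = 11.0 m

11.0


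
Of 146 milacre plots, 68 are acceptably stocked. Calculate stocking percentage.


Formula: Stocking % = stocked plots / total plots * 100
Stocking = 68 / 146 * 100
Stocking = 0.4658 * 100 = 46.6%

46.6


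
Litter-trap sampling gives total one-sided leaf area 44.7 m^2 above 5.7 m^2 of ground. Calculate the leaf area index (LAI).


Formula: LAI = total leaf area / ground area  (dimensionless)
LAI = 44.7 m^2 / 5.7 m^2
LAI = 7.84

7.84


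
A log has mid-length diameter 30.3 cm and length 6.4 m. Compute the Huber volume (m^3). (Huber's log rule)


Huber: V = Am * L,  Am = pi*(Dm/200)^2
Am = pi*(30.3/200)^2 = 0.072107 m^2
V = 0.072107*6.4 = 0.4615 m^3

0.4615


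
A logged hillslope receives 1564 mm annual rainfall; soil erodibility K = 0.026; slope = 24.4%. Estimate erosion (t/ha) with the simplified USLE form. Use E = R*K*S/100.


Formula: E = R * K * S / 100  (simplified USLE)
R * K = 1564 * 0.026 = 40.664
E = 40.664 * 24.4 / 100 = 9.92 t/ha

9.92


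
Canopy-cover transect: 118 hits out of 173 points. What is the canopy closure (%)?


Formula: Canopy closure = covered points / total points * 100
Closure = 118 / 173 * 100
Closure = 0.6821 * 100 = 68.2%

68.2


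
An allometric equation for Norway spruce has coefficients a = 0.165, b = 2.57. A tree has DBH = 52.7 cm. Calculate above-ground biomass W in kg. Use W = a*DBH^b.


Formula: W = a * DBH^b  (allometric power law)
DBH^b = 52.7^2.57 = 26610.5151
W = 0.165 * 26610.5151 = 4390.7 kg

4390.7


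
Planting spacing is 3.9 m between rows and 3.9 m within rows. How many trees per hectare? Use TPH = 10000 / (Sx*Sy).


Formula: TPH = 10000 m^2/ha / (spacing_x * spacing_y)
Area per tree = 3.9 m * 3.9 m = 15.21 m^2
TPH = 10000 / 15.21 = 657 trees/ha

657


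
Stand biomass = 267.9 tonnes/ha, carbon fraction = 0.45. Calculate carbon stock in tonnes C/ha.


Formula: Carbon Stock = Biomass * Carbon Fraction
C = 267.9 t/ha * 0.45
C = 120.6 t C/ha

120.6


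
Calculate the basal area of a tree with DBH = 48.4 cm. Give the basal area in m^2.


Formula: BA = pi * (DBH/2)^2 / 10000  (cm^2 to m^2)
Radius = DBH/2 = 48.4/2 = 24.2 cm
BA = pi * 24.2^2 / 10000
   = 1839.8423 cm^2 / 10000
   = 0.184 m^2

0.184


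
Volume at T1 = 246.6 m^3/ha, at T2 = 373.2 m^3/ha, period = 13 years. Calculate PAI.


Formula: PAI = (V_T2 - V_T1) / (T2 - T1)
Volume increment = 373.2 - 246.6 = 126.6 m^3/ha
PAI = 126.6 / 13 = 9.74 m^3/ha/year

9.74


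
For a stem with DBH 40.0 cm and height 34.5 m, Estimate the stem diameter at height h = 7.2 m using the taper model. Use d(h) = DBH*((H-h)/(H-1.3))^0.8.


Taper: d(h) = DBH * ((H - h) / (H - 1.3))^0.8
Numerator = H - h = 34.5 - 7.2 = 27.3 m
Denominator = H - 1.3 = 34.5 - 1.3 = 33.2 m
Ratio = 27.3 / 33.2 = 0.82229
d = 40.0 * 0.82229^0.8 = 34.2 cm

34.2


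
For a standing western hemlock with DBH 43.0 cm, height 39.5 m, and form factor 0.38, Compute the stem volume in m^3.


Formula: V = pi * (DBH/200)^2 * H * ff
Radius = DBH/200 = 43.0/200 = 0.215 m
Radius^2 = 0.215^2 = 0.046225 m^2
V = pi * 0.046225 * 39.5 * 0.38
V = 2.18 m^3

2.18


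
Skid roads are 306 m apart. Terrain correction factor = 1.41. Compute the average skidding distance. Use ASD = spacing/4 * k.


Formula: ASD = (spacing / 4) * correction
Uncorrected distance = spacing / 4 = 306 / 4 = 76.5 m
ASD = 76.5 * 1.41 = 108 m

108


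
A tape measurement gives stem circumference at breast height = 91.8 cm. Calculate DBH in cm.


Formula: DBH = C / pi
DBH = 91.8 / pi
pi = 3.14159...
DBH = 29.2 cm

29.2


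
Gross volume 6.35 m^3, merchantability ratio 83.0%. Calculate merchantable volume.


Formula: MV = V_total * (merchantable_pct / 100)
Merchantable fraction = 83.0% / 100 = 0.83
MV = 6.35 m^3 * 0.83 = 5.271 m^3

5.271


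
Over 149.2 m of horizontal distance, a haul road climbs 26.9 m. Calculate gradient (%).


Formula: Gradient = rise / run * 100
Gradient = 26.9 / 149.2 * 100 = 18.0%

18.0


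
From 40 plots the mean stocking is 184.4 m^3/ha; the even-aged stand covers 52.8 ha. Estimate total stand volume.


Formula: Total Volume = Mean Volume per ha * Total Area
Total Volume = 184.4 m^3/ha * 52.8 ha
Total Volume = 9736 m^3

9736


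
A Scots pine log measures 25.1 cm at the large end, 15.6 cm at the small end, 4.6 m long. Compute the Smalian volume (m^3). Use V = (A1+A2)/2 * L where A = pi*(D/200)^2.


Smalian: V = (A1 + A2)/2 * L,  A = pi*(D/200)^2
A1 = pi*(25.1/200)^2 = 0.049481 m^2
A2 = pi*(15.6/200)^2 = 0.019113 m^2
V = (0.049481+0.019113)/2*4.6 = 0.1578 m^3

0.1578


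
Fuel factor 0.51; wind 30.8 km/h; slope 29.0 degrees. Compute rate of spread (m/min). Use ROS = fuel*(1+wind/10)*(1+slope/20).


Formula: ROS = fuel * (1 + wind/10) * (1 + slope/20)
Wind factor = 1 + 30.8/10 = 4.08
Slope factor = 1 + 29.0/20 = 2.45
ROS = 0.51 * 4.08 * 2.45 = 5.1 m/min

5.1


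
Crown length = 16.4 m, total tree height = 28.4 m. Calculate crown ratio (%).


Formula: Crown Ratio = (Crown Length / Total Height) * 100
CR = (16.4 m / 28.4 m) * 100
CR = 0.5775 * 100 = 57.7%

57.7


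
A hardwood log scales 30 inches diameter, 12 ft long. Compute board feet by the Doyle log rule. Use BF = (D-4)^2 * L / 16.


Doyle: BF = (D - 4)^2 * L / 16
Adjusted diameter = 30 - 4 = 26 in
(D-4)^2 = 26^2 = 676
BF = 676 * 12 / 16 = 507 BF

507


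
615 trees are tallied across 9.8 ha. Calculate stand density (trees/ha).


Formula: Stand Density = N_trees / Area_ha
Density = 615 trees / 9.8 ha
Density = 63 trees/ha

63


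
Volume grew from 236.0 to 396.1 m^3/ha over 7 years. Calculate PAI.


Formula: PAI = (V_T2 - V_T1) / (T2 - T1)
Volume increment = 396.1 - 236.0 = 160.1 m^3/ha
PAI = 160.1 / 7 = 22.87 m^3/ha/year

22.87


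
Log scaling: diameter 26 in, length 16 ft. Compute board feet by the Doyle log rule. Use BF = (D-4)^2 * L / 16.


Doyle: BF = (D - 4)^2 * L / 16
Adjusted diameter = 26 - 4 = 22 in
(D-4)^2 = 22^2 = 484
BF = 484 * 16 / 16 = 484 BF

484


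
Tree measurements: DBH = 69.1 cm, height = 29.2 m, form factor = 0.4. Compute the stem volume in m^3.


Formula: V = pi * (DBH/200)^2 * H * ff
Radius = DBH/200 = 69.1/200 = 0.3455 m
Radius^2 = 0.3455^2 = 0.11937025 m^2
V = pi * 0.11937025 * 29.2 * 0.4
V = 4.38 m^3

4.38


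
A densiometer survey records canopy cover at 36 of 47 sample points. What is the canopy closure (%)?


Formula: Canopy closure = covered points / total points * 100
Closure = 36 / 47 * 100
Closure = 0.766 * 100 = 76.6%

76.6


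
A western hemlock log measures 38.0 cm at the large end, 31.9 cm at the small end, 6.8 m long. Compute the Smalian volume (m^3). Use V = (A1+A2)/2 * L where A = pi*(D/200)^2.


Smalian: V = (A1 + A2)/2 * L,  A = pi*(D/200)^2
A1 = pi*(38.0/200)^2 = 0.113411 m^2
A2 = pi*(31.9/200)^2 = 0.079923 m^2
V = (0.113411+0.079923)/2*6.8 = 0.6573 m^3

0.6573


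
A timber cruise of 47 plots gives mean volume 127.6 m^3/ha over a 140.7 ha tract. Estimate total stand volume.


Formula: Total Volume = Mean Volume per ha * Total Area
Total Volume = 127.6 m^3/ha * 140.7 ha
Total Volume = 17953 m^3

17953


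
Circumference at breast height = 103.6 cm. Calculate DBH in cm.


Formula: DBH = C / pi
DBH = 103.6 / pi
pi = 3.14159...
DBH = 33.0 cm

33.0


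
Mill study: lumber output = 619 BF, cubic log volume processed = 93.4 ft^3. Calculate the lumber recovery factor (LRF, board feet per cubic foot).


Formula: LRF = Lumber Output (BF) / Log Input (ft^3)
LRF = 619 BF / 93.4 ft^3
LRF = 6.63 BF/ft^3

6.63


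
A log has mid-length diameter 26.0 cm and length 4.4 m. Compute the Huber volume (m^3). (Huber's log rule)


Huber: V = Am * L,  Am = pi*(Dm/200)^2
Am = pi*(26.0/200)^2 = 0.053093 m^2
V = 0.053093*4.4 = 0.2336 m^3

0.2336


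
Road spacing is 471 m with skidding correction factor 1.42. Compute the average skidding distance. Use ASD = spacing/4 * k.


Formula: ASD = (spacing / 4) * correction
Uncorrected distance = spacing / 4 = 471 / 4 = 117.75 m
ASD = 117.75 * 1.42 = 167 m

167


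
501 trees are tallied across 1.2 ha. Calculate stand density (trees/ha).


Formula: Stand Density = N_trees / Area_ha
Density = 501 trees / 1.2 ha
Density = 418 trees/ha

418


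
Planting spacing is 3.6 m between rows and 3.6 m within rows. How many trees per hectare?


Formula: TPH = 10000 m^2/ha / (spacing_x * spacing_y)
Area per tree = 3.6 m * 3.6 m = 12.96 m^2
TPH = 10000 / 12.96 = 772 trees/ha

772


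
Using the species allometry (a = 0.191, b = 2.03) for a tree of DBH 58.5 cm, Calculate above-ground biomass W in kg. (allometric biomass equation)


Formula: W = a * DBH^b  (allometric power law)
DBH^b = 58.5^2.03 = 3866.5747
W = 0.191 * 3866.5747 = 738.5 kg

738.5


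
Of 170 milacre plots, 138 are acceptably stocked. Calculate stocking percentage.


Formula: Stocking % = stocked plots / total plots * 100
Stocking = 138 / 170 * 100
Stocking = 0.8118 * 100 = 81.2%

81.2


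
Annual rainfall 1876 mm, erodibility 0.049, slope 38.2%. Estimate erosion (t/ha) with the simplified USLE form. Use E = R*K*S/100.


Formula: E = R * K * S / 100  (simplified USLE)
R * K = 1876 * 0.049 = 91.924
E = 91.924 * 38.2 / 100 = 35.11 t/ha

35.11


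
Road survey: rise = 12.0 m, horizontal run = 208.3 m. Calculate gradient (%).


Formula: Gradient = rise / run * 100
Gradient = 12.0 / 208.3 * 100 = 5.8%

5.8


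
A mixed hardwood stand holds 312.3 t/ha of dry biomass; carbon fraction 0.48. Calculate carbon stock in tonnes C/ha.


Formula: Carbon Stock = Biomass * Carbon Fraction
C = 312.3 t/ha * 0.48
C = 149.9 t C/ha

149.9


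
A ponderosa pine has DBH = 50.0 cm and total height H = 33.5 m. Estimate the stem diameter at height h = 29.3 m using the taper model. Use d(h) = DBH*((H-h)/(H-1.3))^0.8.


Taper: d(h) = DBH * ((H - h) / (H - 1.3))^0.8
Numerator = H - h = 33.5 - 29.3 = 4.2 m
Denominator = H - 1.3 = 33.5 - 1.3 = 32.2 m
Ratio = 4.2 / 32.2 = 0.13043
d = 50.0 * 0.13043^0.8 = 9.8 cm

9.8


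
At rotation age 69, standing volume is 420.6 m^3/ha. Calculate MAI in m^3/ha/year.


Formula: MAI = Total Volume / Stand Age
MAI = 420.6 m^3/ha / 69 years
MAI = 6.1 m^3/ha/year

6.1


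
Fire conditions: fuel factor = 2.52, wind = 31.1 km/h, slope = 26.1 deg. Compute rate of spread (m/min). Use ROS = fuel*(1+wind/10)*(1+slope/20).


Formula: ROS = fuel * (1 + wind/10) * (1 + slope/20)
Wind factor = 1 + 31.1/10 = 4.11
Slope factor = 1 + 26.1/20 = 2.305
ROS = 2.52 * 4.11 * 2.305 = 23.87 m/min

23.87


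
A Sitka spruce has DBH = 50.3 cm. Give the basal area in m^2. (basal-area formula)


Formula: BA = pi * (DBH/2)^2 / 10000  (cm^2 to m^2)
Radius = DBH/2 = 50.3/2 = 25.15 cm
BA = pi * 25.15^2 / 10000
   = 1987.128 cm^2 / 10000
   = 0.1987 m^2

0.1987


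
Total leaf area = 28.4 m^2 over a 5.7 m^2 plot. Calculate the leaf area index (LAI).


Formula: LAI = total leaf area / ground area  (dimensionless)
LAI = 28.4 m^2 / 5.7 m^2
LAI = 4.98

4.98


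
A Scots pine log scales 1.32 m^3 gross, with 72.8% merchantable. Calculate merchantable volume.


Formula: MV = V_total * (merchantable_pct / 100)
Merchantable fraction = 72.8% / 100 = 0.728
MV = 1.32 m^3 * 0.728 = 0.961 m^3

0.961


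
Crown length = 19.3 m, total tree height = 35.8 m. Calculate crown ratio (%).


Formula: Crown Ratio = (Crown Length / Total Height) * 100
CR = (19.3 m / 35.8 m) * 100
CR = 0.5391 * 100 = 53.9%

53.9


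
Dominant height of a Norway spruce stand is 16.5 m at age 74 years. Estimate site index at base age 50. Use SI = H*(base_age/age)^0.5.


Formula: SI = H_dom * (base_age / age)^0.5
Age ratio = 50 / 74 = 0.67568
sqrt(age_ratio) = 0.82199
SI = 16.5 * 0.82199 = 13.6 m

13.6


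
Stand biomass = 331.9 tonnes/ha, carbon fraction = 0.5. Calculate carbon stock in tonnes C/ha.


Formula: Carbon Stock = Biomass * Carbon Fraction
C = 331.9 t/ha * 0.5
C = 166.0 t C/ha

166.0


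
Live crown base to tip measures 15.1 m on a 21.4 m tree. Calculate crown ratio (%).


Formula: Crown Ratio = (Crown Length / Total Height) * 100
CR = (15.1 m / 21.4 m) * 100
CR = 0.7056 * 100 = 70.6%

70.6


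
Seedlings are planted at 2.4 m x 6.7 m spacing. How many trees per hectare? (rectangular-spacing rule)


Formula: TPH = 10000 m^2/ha / (spacing_x * spacing_y)
Area per tree = 2.4 m * 6.7 m = 16.08 m^2
TPH = 10000 / 16.08 = 622 trees/ha

622


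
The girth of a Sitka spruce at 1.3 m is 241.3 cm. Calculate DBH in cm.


Formula: DBH = C / pi
DBH = 241.3 / pi
pi = 3.14159...
DBH = 76.8 cm

76.8


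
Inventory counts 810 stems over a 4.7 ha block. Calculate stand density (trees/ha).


Formula: Stand Density = N_trees / Area_ha
Density = 810 trees / 4.7 ha
Density = 172 trees/ha

172


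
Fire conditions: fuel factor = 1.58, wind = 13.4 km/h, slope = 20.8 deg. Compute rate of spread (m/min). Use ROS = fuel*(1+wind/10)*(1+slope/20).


Formula: ROS = fuel * (1 + wind/10) * (1 + slope/20)
Wind factor = 1 + 13.4/10 = 2.34
Slope factor = 1 + 20.8/20 = 2.04
ROS = 1.58 * 2.34 * 2.04 = 7.54 m/min

7.54


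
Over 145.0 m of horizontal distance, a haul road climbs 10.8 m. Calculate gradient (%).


Formula: Gradient = rise / run * 100
Gradient = 10.8 / 145.0 * 100 = 7.4%

7.4


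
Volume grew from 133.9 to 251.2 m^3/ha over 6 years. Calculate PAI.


Formula: PAI = (V_T2 - V_T1) / (T2 - T1)
Volume increment = 251.2 - 133.9 = 117.3 m^3/ha
PAI = 117.3 / 6 = 19.55 m^3/ha/year

19.55


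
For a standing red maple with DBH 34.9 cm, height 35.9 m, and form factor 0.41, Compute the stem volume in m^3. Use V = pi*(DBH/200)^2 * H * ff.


Formula: V = pi * (DBH/200)^2 * H * ff
Radius = DBH/200 = 34.9/200 = 0.1745 m
Radius^2 = 0.1745^2 = 0.03045025 m^2
V = pi * 0.03045025 * 35.9 * 0.41
V = 1.408 m^3

1.408


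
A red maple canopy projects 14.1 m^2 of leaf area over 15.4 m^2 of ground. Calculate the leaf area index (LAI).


Formula: LAI = total leaf area / ground area  (dimensionless)
LAI = 14.1 m^2 / 15.4 m^2
LAI = 0.92

0.92


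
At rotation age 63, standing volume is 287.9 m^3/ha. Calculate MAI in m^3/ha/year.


Formula: MAI = Total Volume / Stand Age
MAI = 287.9 m^3/ha / 63 years
MAI = 4.57 m^3/ha/year

4.57


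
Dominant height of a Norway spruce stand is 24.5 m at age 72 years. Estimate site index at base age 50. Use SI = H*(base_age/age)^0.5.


Formula: SI = H_dom * (base_age / age)^0.5
Age ratio = 50 / 72 = 0.69444
sqrt(age_ratio) = 0.83333
SI = 24.5 * 0.83333 = 20.4 m

20.4


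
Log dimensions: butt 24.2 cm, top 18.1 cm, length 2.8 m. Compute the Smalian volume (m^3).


Smalian: V = (A1 + A2)/2 * L,  A = pi*(D/200)^2
A1 = pi*(24.2/200)^2 = 0.045996 m^2
A2 = pi*(18.1/200)^2 = 0.02573 m^2
V = (0.045996+0.02573)/2*2.8 = 0.1004 m^3

0.1004


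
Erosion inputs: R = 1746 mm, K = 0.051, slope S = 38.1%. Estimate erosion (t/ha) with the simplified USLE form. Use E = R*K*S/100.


Formula: E = R * K * S / 100  (simplified USLE)
R * K = 1746 * 0.051 = 89.046
E = 89.046 * 38.1 / 100 = 33.93 t/ha

33.93


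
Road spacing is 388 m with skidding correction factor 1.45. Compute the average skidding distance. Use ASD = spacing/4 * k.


Formula: ASD = (spacing / 4) * correction
Uncorrected distance = spacing / 4 = 388 / 4 = 97 m
ASD = 97 * 1.45 = 141 m

141
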